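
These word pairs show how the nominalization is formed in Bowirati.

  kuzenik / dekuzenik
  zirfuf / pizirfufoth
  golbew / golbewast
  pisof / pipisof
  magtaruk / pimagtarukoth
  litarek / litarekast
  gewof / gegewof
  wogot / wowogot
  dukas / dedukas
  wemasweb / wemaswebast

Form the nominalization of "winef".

winefast

kuzenik and litarek both end in -k yet inflect differently (dekuzenik, litarekast), so the final letter is not what conditions the rule; the last vowel is.
"winef" has last vowel 'e'. The stems whose last vowel is 'e' (litarek → litarekast, wemasweb → wemaswebast, golbew → golbewast) add -ast.
The other patterns: stems whose last vowel is 'a' or 'i' add the prefix de-; stems whose last vowel is 'o' repeat the first consonant+vowel as a prefix; stems whose last vowel is 'u' add pi- … -oth around the stem.
So winef → winefast.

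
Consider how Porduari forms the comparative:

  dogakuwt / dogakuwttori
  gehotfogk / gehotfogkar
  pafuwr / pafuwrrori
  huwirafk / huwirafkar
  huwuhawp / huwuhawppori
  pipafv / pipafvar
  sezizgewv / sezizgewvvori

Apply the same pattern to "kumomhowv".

kumomhowvvori

sezizgewv and pipafv both end in -v yet inflect differently (sezizgewvvori, pipafvar), so the final letter is not what conditions the rule; the second-to-last letter is.
"kumomhowv" has second-to-last letter 'w'. The stems whose second-to-last letter is 'w' (huwuhawp → huwuhawppori, sezizgewv → sezizgewvvori, pafuwr → pafuwrrori) double the final consonant and add -ori.
The other pattern: stems whose second-to-last letter is 'f' or 'g' add -ar.
So kumomhowv → kumomhowvvori.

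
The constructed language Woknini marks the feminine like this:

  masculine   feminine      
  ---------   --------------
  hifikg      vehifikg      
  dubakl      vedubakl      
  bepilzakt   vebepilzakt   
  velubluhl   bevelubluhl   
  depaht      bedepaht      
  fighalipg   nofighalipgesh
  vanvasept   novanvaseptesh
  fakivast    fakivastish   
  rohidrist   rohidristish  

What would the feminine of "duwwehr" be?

"duwwehr" has second-to-last letter 'h'. The stems whose second-to-last letter is 'h' (velubluhl → bevelubluhl, depaht → bedepaht) add the prefix be-.
The other patterns: stems whose second-to-last letter is 'k' add the prefix ve-; stems whose second-to-last letter is 'p' add no- … -esh around the stem; stems whose second-to-last letter is 's' add -ish.
So duwwehr → beduwwehr.

beduwwehr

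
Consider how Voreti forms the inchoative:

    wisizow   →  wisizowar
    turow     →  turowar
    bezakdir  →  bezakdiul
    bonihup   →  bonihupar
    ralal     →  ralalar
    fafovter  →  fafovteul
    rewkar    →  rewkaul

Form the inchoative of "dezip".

"dezip" ends in -p. The one such stem in the data (bonihup → bonihupar) adds -ar, so the same rule applies.
So dezip → dezipar.

dezipar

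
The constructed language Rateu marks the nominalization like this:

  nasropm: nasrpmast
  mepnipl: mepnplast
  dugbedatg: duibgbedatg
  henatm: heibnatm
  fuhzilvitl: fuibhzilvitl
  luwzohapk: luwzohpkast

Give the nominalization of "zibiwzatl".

ziibbiwzatl

henatm and nasropm both end in -m yet inflect differently (heibnatm, nasrpmast), so the final letter is not what conditions the rule; the second-to-last letter is.
"zibiwzatl" has second-to-last letter 't'. The stems whose second-to-last letter is 't' (dugbedatg → duibgbedatg, henatm → heibnatm, fuhzilvitl → fuibhzilvitl) insert -ib- after the first vowel.
So zibiwzatl → ziibbiwzatl.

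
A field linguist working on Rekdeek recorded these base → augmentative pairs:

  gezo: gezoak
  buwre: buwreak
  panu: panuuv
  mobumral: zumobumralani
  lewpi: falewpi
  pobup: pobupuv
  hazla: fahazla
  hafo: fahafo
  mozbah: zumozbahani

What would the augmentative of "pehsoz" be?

"pehsoz" begins with p-. The stems beginning with p- (pobup → pobupuv, panu → panuuv) add -uv.
The other patterns: stems beginning with b- or g- add -ak; stems beginning with h- or l- add the prefix fa-; stems beginning with m- add zu- … -ani around the stem.
So pehsoz → pehsozuv.

pehsozuv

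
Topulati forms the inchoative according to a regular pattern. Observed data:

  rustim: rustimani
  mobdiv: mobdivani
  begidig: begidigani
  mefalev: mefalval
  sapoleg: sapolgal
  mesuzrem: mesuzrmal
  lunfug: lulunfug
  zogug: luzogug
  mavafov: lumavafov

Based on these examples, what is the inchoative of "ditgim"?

ditgimani

"ditgim" has last vowel 'i'. The stems whose last vowel is 'i' (rustim → rustimani, mobdiv → mobdivani, begidig → begidigani) add -ani.
The other patterns: stems whose last vowel is 'e' delete the last vowel and add -al; stems whose last vowel is 'o' or 'u' add the prefix lu-.
So ditgim → ditgimani.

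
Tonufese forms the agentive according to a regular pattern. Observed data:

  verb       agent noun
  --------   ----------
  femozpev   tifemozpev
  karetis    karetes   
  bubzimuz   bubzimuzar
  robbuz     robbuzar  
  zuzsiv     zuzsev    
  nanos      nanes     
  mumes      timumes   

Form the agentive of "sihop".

"sihop" has last vowel 'o'. The one such stem in the data (nanos → nanes) changes the last vowel to 'e' (as do karetis, zuzsiv), so the same rule applies.
So sihop → sihep.

sihep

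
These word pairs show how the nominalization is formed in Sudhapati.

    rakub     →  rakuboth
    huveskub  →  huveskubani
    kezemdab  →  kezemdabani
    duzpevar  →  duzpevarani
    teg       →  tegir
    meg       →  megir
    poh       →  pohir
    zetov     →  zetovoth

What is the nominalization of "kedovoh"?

kedovohani

rakub and huveskub both end in -b yet inflect differently (rakuboth, huveskubani), so the final letter is not what conditions the rule; the number of vowels is.
"kedovoh" has 3 vowels. The stems with 3 vowels (huveskub → huveskubani, kezemdab → kezemdabani, duzpevar → duzpevarani) add -ani.
The other patterns: stems with 1 vowel add -ir; stems with 2 vowels add -oth.
So kedovoh → kedovohani.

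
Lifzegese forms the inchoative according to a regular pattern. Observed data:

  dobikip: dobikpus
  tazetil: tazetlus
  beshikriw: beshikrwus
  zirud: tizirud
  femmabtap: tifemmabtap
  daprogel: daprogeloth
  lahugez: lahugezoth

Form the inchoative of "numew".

"numew" has last vowel 'e'. The stems whose last vowel is 'e' (daprogel → daprogeloth, lahugez → lahugezoth) add -oth.
The other patterns: stems whose last vowel is 'i' delete the last vowel and add -us; stems whose last vowel is 'a' or 'u' add the prefix ti-.
So numew → numewoth.

numewoth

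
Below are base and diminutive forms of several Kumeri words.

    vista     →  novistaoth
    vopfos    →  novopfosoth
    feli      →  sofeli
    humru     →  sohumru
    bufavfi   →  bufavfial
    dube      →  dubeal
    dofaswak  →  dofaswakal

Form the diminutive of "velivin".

novelivinoth

"velivin" begins with v-. The stems beginning with v- (vista → novistaoth, vopfos → novopfosoth) add no- … -oth around the stem.
The other patterns: stems beginning with f- or h- add the prefix so-; stems beginning with b- or d- add -al.
So velivin → novelivinoth.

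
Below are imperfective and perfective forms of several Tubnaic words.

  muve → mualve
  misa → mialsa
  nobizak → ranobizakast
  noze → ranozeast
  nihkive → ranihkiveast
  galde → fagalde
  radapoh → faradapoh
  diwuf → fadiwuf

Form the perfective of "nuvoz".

muve and noze both end in -e yet inflect differently (mualve, ranozeast), so the final letter is not what conditions the rule; the first letter is.
"nuvoz" begins with n-. The stems beginning with n- (nobizak → ranobizakast, noze → ranozeast, nihkive → ranihkiveast) add ra- … -ast around the stem.
The other patterns: stems beginning with m- insert -al- after the first vowel; stems beginning with d-, g- or r- add the prefix fa-.
So nuvoz → ranuvozast.

ranuvozast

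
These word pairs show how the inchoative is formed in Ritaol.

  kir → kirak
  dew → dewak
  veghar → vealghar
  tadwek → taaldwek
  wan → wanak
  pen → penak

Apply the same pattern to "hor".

horak

veghar and kir both end in -r yet inflect differently (vealghar, kirak), so the final letter is not what conditions the rule; the number of vowels is.
"hor" has 1 vowel. The stems with 1 vowel (kir → kirak, wan → wanak, pen → penak) add -ak.
So hor → horak.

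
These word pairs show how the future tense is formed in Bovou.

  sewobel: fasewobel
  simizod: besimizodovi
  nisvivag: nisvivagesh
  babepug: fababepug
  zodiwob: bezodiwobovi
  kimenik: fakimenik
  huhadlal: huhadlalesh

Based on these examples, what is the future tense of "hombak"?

huhadlal and sewobel both end in -l yet inflect differently (huhadlalesh, fasewobel), so the final letter is not what conditions the rule; the last vowel is.
"hombak" has last vowel 'a'. The stems whose last vowel is 'a' (nisvivag → nisvivagesh, huhadlal → huhadlalesh) add -esh.
So hombak → hombakesh.

hombakesh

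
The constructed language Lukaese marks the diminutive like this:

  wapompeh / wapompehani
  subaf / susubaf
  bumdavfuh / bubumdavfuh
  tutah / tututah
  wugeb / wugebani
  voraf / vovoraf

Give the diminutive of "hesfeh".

hesfehani

wapompeh and bumdavfuh both end in -h yet inflect differently (wapompehani, bubumdavfuh), so the final letter is not what conditions the rule; the last vowel is.
"hesfeh" has last vowel 'e'. The stems whose last vowel is 'e' (wapompeh → wapompehani, wugeb → wugebani) add -ani.
The other pattern: stems whose last vowel is 'a' or 'u' repeat the first consonant+vowel as a prefix.
So hesfeh → hesfehani.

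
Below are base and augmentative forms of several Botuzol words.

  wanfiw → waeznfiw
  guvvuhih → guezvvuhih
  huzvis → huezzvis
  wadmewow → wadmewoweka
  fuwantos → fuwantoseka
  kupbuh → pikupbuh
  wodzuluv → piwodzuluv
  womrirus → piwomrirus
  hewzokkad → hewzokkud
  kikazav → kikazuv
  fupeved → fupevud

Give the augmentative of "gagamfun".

pigagamfun

"gagamfun" has last vowel 'u'. The stems whose last vowel is 'u' (kupbuh → pikupbuh, wodzuluv → piwodzuluv, womrirus → piwomrirus) add the prefix pi-.
So gagamfun → pigagamfun.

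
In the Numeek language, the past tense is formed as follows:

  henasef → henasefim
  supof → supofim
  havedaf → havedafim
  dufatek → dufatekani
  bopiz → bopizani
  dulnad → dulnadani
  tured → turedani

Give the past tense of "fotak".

henasef and dufatek both have last vowel 'e' yet inflect differently (henasefim, dufatekani), so the last vowel is not what conditions the rule; the final letter is.
"fotak" ends in -k. The one such stem in the data (dufatek → dufatekani) adds -ani, so the same rule applies.
So fotak → fotakani.

fotakani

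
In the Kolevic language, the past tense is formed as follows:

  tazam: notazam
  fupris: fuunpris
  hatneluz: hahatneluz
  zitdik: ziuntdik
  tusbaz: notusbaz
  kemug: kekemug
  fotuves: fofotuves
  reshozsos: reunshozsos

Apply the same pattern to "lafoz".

"lafoz" has last vowel 'o'. The one such stem in the data (reshozsos → reunshozsos) inserts -un- after the first vowel (as do zitdik, fupris), so the same rule applies.
The other patterns: stems whose last vowel is 'a' add the prefix no-; stems whose last vowel is 'e' or 'u' repeat the first consonant+vowel as a prefix.
So lafoz → launfoz.

launfoz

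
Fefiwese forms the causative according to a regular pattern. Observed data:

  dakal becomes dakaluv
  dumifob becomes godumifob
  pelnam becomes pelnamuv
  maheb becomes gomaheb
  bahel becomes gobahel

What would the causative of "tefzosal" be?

"tefzosal" has last vowel 'a'. The stems whose last vowel is 'a' (pelnam → pelnamuv, dakal → dakaluv) add -uv.
The other pattern: stems whose last vowel is 'e' or 'o' add the prefix go-.
So tefzosal → tefzosaluv.

tefzosaluv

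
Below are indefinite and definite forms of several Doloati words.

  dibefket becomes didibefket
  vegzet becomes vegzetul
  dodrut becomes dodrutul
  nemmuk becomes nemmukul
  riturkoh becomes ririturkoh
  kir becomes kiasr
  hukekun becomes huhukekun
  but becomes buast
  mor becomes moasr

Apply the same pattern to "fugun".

but and dodrut both end in -t yet inflect differently (buast, dodrutul), so the final letter is not what conditions the rule; the number of vowels is.
"fugun" has 2 vowels. The stems with 2 vowels (dodrut → dodrutul, nemmuk → nemmukul, vegzet → vegzetul) add -ul.
The other patterns: stems with 1 vowel insert -as- after the first vowel; stems with 3 vowels repeat the first consonant+vowel as a prefix.
So fugun → fugunul.

fugunul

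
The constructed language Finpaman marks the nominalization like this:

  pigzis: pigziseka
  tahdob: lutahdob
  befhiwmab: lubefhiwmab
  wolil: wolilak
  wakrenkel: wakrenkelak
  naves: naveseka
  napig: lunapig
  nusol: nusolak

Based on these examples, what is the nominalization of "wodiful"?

pigzis and wolil both have last vowel 'i' yet inflect differently (pigziseka, wolilak), so the last vowel is not what conditions the rule; the final letter is.
"wodiful" ends in -l. The stems ending in -l (wolil → wolilak, wakrenkel → wakrenkelak, nusol → nusolak) add -ak.
The other patterns: stems ending in -s add -eka; stems ending in -b or -g add the prefix lu-.
So wodiful → wodifulak.

wodifulak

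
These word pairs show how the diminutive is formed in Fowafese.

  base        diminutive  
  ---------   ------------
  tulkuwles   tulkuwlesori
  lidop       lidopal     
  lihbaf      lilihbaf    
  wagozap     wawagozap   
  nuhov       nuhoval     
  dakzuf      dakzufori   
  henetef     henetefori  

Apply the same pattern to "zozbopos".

lidop and wagozap both end in -p yet inflect differently (lidopal, wawagozap), so the final letter is not what conditions the rule; the last vowel is.
"zozbopos" has last vowel 'o'. The stems whose last vowel is 'o' (nuhov → nuhoval, lidop → lidopal) add -al.
So zozbopos → zozboposal.

zozboposal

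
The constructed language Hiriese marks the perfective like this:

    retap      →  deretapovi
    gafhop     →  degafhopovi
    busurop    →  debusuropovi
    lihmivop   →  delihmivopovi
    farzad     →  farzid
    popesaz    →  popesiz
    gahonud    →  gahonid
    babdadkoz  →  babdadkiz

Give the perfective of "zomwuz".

zomwiz

"zomwuz" ends in -z. The stems ending in -z (babdadkoz → babdadkiz, popesaz → popesiz) change the last vowel to 'i'.
The other pattern: stems ending in -p add de- … -ovi around the stem.
So zomwuz → zomwiz.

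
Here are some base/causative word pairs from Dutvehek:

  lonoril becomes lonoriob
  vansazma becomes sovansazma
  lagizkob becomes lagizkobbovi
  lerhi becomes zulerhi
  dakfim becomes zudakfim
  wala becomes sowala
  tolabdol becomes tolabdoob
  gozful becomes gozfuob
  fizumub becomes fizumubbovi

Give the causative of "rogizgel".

lagizkob and tolabdol both have last vowel 'o' yet inflect differently (lagizkobbovi, tolabdoob), so the last vowel is not what conditions the rule; the final letter is.
"rogizgel" ends in -l. The stems ending in -l (tolabdol → tolabdoob, gozful → gozfuob, lonoril → lonoriob) drop the final letter and add -ob.
The other patterns: stems ending in -b double the final consonant and add -ovi; stems ending in -a add the prefix so-; stems ending in -i or -m add the prefix zu-.
So rogizgel → rogizgeob.

rogizgeob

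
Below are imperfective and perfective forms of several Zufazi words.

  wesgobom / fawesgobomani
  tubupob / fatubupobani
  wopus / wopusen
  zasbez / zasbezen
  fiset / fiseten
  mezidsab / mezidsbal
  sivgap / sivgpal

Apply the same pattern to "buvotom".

tubupob and mezidsab both end in -b yet inflect differently (fatubupobani, mezidsbal), so the final letter is not what conditions the rule; the last vowel is.
"buvotom" has last vowel 'o'. The stems whose last vowel is 'o' (wesgobom → fawesgobomani, tubupob → fatubupobani) add fa- … -ani around the stem.
So buvotom → fabuvotomani.

fabuvotomani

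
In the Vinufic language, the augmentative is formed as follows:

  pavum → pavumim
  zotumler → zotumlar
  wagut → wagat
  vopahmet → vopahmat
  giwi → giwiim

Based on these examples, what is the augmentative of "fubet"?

fubat

wagut and pavum both have last vowel 'u' yet inflect differently (wagat, pavumim), so the last vowel is not what conditions the rule; the final letter is.
"fubet" ends in -t. The stems ending in -t (wagut → wagat, vopahmet → vopahmat) change the last vowel to 'a'.
The other pattern: stems ending in -i or -m add -im.
So fubet → fubat.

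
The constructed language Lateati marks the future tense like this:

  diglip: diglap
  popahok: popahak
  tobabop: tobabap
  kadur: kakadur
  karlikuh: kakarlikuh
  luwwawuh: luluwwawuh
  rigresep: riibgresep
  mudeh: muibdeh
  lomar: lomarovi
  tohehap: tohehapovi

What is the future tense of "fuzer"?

fuibzer

diglip and rigresep both end in -p yet inflect differently (diglap, riibgresep), so the final letter is not what conditions the rule; the last vowel is.
"fuzer" has last vowel 'e'. The stems whose last vowel is 'e' (rigresep → riibgresep, mudeh → muibdeh) insert -ib- after the first vowel.
The other patterns: stems whose last vowel is 'i' or 'o' change the last vowel to 'a'; stems whose last vowel is 'u' repeat the first consonant+vowel as a prefix; stems whose last vowel is 'a' add -ovi.
So fuzer → fuibzer.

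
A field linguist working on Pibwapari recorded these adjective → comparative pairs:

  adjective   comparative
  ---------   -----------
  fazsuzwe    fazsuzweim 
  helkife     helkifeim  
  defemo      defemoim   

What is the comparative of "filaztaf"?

Every pair shown (fazsuzwe → fazsuzweim, helkife → helkifeim, defemo → defemoim) follows the same rule: add -im.
So filaztaf → filaztafim.

filaztafim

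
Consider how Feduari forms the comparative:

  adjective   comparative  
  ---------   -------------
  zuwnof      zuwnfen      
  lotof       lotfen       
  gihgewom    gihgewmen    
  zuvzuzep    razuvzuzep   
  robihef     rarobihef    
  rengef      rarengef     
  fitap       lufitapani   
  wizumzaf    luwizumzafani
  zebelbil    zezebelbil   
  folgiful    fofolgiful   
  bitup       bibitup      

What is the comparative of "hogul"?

hohogul

zuwnof and robihef both end in -f yet inflect differently (zuwnfen, rarobihef), so the final letter is not what conditions the rule; the last vowel is.
"hogul" has last vowel 'u'. The stems whose last vowel is 'u' (folgiful → fofolgiful, bitup → bibitup) repeat the first consonant+vowel as a prefix.
So hogul → hohogul.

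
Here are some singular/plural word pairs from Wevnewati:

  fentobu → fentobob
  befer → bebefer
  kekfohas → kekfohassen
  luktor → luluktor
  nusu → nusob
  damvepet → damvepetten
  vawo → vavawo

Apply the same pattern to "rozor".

rorozor

damvepet and befer both have last vowel 'e' yet inflect differently (damvepetten, bebefer), so the last vowel is not what conditions the rule; the final letter is.
"rozor" ends in -r. The stems ending in -r (luktor → luluktor, befer → bebefer) repeat the first consonant+vowel as a prefix.
The other patterns: stems ending in -u drop the final letter and add -ob; stems ending in -s or -t double the final consonant and add -en.
So rozor → rorozor.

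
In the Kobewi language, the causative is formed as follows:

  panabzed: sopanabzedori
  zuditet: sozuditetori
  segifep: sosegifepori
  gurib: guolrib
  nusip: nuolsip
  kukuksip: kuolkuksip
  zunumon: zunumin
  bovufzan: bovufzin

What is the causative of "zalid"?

segifep and nusip both end in -p yet inflect differently (sosegifepori, nuolsip), so the final letter is not what conditions the rule; the last vowel is.
"zalid" has last vowel 'i'. The stems whose last vowel is 'i' (gurib → guolrib, nusip → nuolsip, kukuksip → kuolkuksip) insert -ol- after the first vowel.
The other patterns: stems whose last vowel is 'e' add so- … -ori around the stem; stems whose last vowel is 'a' or 'o' change the last vowel to 'i'.
So zalid → zaollid.

zaollid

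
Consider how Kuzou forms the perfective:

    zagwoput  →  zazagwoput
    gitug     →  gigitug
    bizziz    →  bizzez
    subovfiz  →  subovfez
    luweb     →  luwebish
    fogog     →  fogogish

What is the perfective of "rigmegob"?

"rigmegob" has last vowel 'o'. The one such stem in the data (fogog → fogogish) adds -ish, so the same rule applies.
So rigmegob → rigmegobish.

rigmegobish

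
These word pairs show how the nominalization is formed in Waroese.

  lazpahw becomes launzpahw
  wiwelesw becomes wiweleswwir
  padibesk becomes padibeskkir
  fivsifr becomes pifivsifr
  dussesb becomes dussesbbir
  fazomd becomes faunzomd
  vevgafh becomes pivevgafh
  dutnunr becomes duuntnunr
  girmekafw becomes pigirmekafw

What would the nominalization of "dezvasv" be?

girmekafw and wiwelesw both end in -w yet inflect differently (pigirmekafw, wiweleswwir), so the final letter is not what conditions the rule; the second-to-last letter is.
"dezvasv" has second-to-last letter 's'. The stems whose second-to-last letter is 's' (padibesk → padibeskkir, wiwelesw → wiweleswwir, dussesb → dussesbbir) double the final consonant and add -ir.
The other patterns: stems whose second-to-last letter is 'f' add the prefix pi-; stems whose second-to-last letter is 'h', 'm' or 'n' insert -un- after the first vowel.
So dezvasv → dezvasvvir.

dezvasvvir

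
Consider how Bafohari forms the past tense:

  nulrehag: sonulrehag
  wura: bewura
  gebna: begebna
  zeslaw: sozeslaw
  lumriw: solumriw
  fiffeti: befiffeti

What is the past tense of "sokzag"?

sosokzag

lumriw and fiffeti both have last vowel 'i' yet inflect differently (solumriw, befiffeti), so the last vowel is not what conditions the rule; whether the stem ends in a vowel or a consonant is.
"sokzag" ends in a consonant. The stems ending in a consonant (zeslaw → sozeslaw, lumriw → solumriw, nulrehag → sonulrehag) add the prefix so-.
The other pattern: stems ending in a vowel add the prefix be-.
So sokzag → sosokzag.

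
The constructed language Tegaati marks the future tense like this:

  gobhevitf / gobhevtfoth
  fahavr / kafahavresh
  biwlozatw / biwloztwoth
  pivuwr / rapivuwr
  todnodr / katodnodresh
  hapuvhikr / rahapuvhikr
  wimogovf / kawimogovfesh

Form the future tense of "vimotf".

pivuwr and todnodr both end in -r yet inflect differently (rapivuwr, katodnodresh), so the final letter is not what conditions the rule; the second-to-last letter is.
"vimotf" has second-to-last letter 't'. The stems whose second-to-last letter is 't' (biwlozatw → biwloztwoth, gobhevitf → gobhevtfoth) delete the last vowel and add -oth.
So vimotf → vimtfoth.

vimtfoth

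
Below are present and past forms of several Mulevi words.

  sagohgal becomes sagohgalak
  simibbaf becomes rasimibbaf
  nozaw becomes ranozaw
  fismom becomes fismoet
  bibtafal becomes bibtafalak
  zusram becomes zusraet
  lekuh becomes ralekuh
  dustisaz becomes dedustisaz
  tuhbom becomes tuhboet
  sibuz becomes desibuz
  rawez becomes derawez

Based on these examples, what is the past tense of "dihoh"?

radihoh

dustisaz and zusram both have last vowel 'a' yet inflect differently (dedustisaz, zusraet), so the last vowel is not what conditions the rule; the final letter is.
"dihoh" ends in -h. The one such stem in the data (lekuh → ralekuh) adds the prefix ra-, so the same rule applies.
So dihoh → radihoh.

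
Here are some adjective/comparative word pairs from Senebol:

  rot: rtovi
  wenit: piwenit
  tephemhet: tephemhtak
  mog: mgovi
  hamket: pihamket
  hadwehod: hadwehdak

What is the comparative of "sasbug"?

rot and wenit both end in -t yet inflect differently (rtovi, piwenit), so the final letter is not what conditions the rule; the number of vowels is.
"sasbug" has 2 vowels. The stems with 2 vowels (wenit → piwenit, hamket → pihamket) add the prefix pi-.
The other patterns: stems with 1 vowel delete the last vowel and add -ovi; stems with 3 vowels delete the last vowel and add -ak.
So sasbug → pisasbug.

pisasbug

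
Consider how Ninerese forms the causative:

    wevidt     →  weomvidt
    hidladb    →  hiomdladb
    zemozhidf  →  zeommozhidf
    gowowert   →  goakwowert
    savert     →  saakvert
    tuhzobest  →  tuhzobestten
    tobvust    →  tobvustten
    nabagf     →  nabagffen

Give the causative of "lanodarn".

laaknodarn

"lanodarn" has second-to-last letter 'r'. The stems whose second-to-last letter is 'r' (gowowert → goakwowert, savert → saakvert) insert -ak- after the first vowel.
The other patterns: stems whose second-to-last letter is 'd' insert -om- after the first vowel; stems whose second-to-last letter is 'g' or 's' double the final consonant and add -en.
So lanodarn → laaknodarn.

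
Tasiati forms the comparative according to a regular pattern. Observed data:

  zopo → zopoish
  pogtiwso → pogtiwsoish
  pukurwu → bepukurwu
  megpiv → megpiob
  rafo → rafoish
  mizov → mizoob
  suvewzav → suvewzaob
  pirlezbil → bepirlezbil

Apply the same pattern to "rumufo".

rumufoish

"rumufo" ends in -o. The stems ending in -o (zopo → zopoish, pogtiwso → pogtiwsoish, rafo → rafoish) add -ish.
The other patterns: stems ending in -v drop the final letter and add -ob; stems ending in -l or -u add the prefix be-.
So rumufo → rumufoish.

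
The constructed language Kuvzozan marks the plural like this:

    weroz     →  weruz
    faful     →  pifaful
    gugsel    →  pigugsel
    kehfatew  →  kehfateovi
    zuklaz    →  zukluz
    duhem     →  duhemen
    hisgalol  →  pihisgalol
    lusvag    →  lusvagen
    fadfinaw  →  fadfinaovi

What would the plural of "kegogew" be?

fadfinaw and zuklaz both have last vowel 'a' yet inflect differently (fadfinaovi, zukluz), so the last vowel is not what conditions the rule; the final letter is.
"kegogew" ends in -w. The stems ending in -w (kehfatew → kehfateovi, fadfinaw → fadfinaovi) drop the final letter and add -ovi.
The other patterns: stems ending in -z change the last vowel to 'u'; stems ending in -l add the prefix pi-; stems ending in -g or -m add -en.
So kegogew → kegogeovi.

kegogeovi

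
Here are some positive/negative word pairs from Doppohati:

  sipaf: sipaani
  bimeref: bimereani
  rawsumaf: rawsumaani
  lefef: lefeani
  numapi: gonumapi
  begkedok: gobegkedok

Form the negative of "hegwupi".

gohegwupi

bimeref and begkedok both begin with b- yet inflect differently (bimereani, gobegkedok), so the first letter is not what conditions the rule; the final letter is.
"hegwupi" ends in -i. The one such stem in the data (numapi → gonumapi) adds the prefix go-, so the same rule applies.
The other pattern: stems ending in -f drop the final letter and add -ani.
So hegwupi → gohegwupi.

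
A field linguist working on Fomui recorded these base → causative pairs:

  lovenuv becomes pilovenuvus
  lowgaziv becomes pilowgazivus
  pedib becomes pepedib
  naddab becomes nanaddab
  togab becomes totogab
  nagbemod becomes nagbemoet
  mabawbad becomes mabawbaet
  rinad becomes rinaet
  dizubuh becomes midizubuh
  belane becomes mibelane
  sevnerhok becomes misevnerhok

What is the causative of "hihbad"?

"hihbad" ends in -d. The stems ending in -d (nagbemod → nagbemoet, mabawbad → mabawbaet, rinad → rinaet) drop the final letter and add -et.
So hihbad → hihbaet.

hihbaet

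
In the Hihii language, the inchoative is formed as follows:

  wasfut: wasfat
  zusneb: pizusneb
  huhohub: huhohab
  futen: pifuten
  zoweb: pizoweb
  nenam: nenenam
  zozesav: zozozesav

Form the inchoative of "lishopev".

zoweb and huhohub both end in -b yet inflect differently (pizoweb, huhohab), so the final letter is not what conditions the rule; the last vowel is.
"lishopev" has last vowel 'e'. The stems whose last vowel is 'e' (futen → pifuten, zoweb → pizoweb, zusneb → pizusneb) add the prefix pi-.
The other patterns: stems whose last vowel is 'a' repeat the first consonant+vowel as a prefix; stems whose last vowel is 'u' change the last vowel to 'a'.
So lishopev → pilishopev.

pilishopev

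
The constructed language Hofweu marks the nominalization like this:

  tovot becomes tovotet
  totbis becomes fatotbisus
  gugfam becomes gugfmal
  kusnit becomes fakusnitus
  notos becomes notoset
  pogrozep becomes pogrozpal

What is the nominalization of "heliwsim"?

"heliwsim" has last vowel 'i'. The stems whose last vowel is 'i' (kusnit → fakusnitus, totbis → fatotbisus) add fa- … -us around the stem.
So heliwsim → faheliwsimus.

faheliwsimus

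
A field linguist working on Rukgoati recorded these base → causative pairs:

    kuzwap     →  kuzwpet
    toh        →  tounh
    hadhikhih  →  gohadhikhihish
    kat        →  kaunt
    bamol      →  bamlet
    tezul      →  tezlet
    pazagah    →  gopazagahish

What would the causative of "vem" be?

toh and pazagah both end in -h yet inflect differently (tounh, gopazagahish), so the final letter is not what conditions the rule; the number of vowels is.
"vem" has 1 vowel. The stems with 1 vowel (toh → tounh, kat → kaunt) insert -un- after the first vowel.
The other patterns: stems with 2 vowels delete the last vowel and add -et; stems with 3 vowels add go- … -ish around the stem.
So vem → veunm.

veunm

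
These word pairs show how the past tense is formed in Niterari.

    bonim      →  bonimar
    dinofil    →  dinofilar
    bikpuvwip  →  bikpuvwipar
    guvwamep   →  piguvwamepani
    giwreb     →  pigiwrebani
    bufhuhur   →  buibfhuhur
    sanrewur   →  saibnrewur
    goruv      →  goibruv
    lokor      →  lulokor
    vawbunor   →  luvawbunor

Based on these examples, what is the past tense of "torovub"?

toibrovub

"torovub" has last vowel 'u'. The stems whose last vowel is 'u' (bufhuhur → buibfhuhur, sanrewur → saibnrewur, goruv → goibruv) insert -ib- after the first vowel.
So torovub → toibrovub.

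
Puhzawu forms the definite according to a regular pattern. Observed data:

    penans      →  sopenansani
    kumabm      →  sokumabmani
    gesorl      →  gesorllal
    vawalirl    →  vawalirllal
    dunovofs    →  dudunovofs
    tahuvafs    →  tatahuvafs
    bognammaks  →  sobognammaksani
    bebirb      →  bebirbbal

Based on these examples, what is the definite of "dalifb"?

tahuvafs and bognammaks both end in -s yet inflect differently (tatahuvafs, sobognammaksani), so the final letter is not what conditions the rule; the second-to-last letter is.
"dalifb" has second-to-last letter 'f'. The stems whose second-to-last letter is 'f' (tahuvafs → tatahuvafs, dunovofs → dudunovofs) repeat the first consonant+vowel as a prefix.
The other patterns: stems whose second-to-last letter is 'r' double the final consonant and add -al; stems whose second-to-last letter is 'b', 'k' or 'n' add so- … -ani around the stem.
So dalifb → dadalifb.

dadalifb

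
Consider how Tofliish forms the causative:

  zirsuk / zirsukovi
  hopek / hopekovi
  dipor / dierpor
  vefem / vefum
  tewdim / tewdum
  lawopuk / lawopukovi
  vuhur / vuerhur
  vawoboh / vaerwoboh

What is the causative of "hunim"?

vuhur and zirsuk both have last vowel 'u' yet inflect differently (vuerhur, zirsukovi), so the last vowel is not what conditions the rule; the final letter is.
"hunim" ends in -m. The stems ending in -m (vefem → vefum, tewdim → tewdum) change the last vowel to 'u'.
So hunim → hunum.

hunum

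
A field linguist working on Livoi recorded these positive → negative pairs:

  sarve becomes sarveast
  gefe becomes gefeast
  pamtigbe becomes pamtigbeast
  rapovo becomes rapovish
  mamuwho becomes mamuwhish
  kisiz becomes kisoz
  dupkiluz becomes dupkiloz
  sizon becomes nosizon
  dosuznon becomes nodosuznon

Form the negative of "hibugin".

rapovo and sizon both have last vowel 'o' yet inflect differently (rapovish, nosizon), so the last vowel is not what conditions the rule; the final letter is.
"hibugin" ends in -n. The stems ending in -n (sizon → nosizon, dosuznon → nodosuznon) add the prefix no-.
So hibugin → nohibugin.

nohibugin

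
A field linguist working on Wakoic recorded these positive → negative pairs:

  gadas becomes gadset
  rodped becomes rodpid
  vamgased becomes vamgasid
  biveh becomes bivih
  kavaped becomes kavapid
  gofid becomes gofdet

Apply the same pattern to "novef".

"novef" has last vowel 'e'. The stems whose last vowel is 'e' (biveh → bivih, rodped → rodpid, vamgased → vamgasid) change the last vowel to 'i'.
So novef → novif.

novif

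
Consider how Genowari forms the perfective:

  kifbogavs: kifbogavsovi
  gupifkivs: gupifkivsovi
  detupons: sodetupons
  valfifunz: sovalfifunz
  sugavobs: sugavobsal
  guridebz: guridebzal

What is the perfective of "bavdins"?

sobavdins

kifbogavs and detupons both end in -s yet inflect differently (kifbogavsovi, sodetupons), so the final letter is not what conditions the rule; the second-to-last letter is.
"bavdins" has second-to-last letter 'n'. The stems whose second-to-last letter is 'n' (detupons → sodetupons, valfifunz → sovalfifunz) add the prefix so-.
The other patterns: stems whose second-to-last letter is 'v' add -ovi; stems whose second-to-last letter is 'b' add -al.
So bavdins → sobavdins.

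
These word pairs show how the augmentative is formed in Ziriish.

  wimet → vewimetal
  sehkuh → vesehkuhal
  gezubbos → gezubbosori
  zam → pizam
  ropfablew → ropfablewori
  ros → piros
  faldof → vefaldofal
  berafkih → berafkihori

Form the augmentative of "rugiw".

verugiwal

"rugiw" has 2 vowels. The stems with 2 vowels (sehkuh → vesehkuhal, wimet → vewimetal, faldof → vefaldofal) add ve- … -al around the stem.
The other patterns: stems with 1 vowel add the prefix pi-; stems with 3 vowels add -ori.
So rugiw → verugiwal.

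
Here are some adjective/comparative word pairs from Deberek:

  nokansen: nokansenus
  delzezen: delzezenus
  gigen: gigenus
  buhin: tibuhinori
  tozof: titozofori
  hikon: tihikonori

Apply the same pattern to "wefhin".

tiwefhinori

nokansen and buhin both end in -n yet inflect differently (nokansenus, tibuhinori), so the final letter is not what conditions the rule; the last vowel is.
"wefhin" has last vowel 'i'. The one such stem in the data (buhin → tibuhinori) adds ti- … -ori around the stem, so the same rule applies.
The other pattern: stems whose last vowel is 'e' add -us.
So wefhin → tiwefhinori.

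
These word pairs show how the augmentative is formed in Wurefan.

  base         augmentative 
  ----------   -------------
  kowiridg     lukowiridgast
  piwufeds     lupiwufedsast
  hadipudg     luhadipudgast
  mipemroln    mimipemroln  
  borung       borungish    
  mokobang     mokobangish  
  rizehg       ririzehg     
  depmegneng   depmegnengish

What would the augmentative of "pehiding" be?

mokobang and hadipudg both end in -g yet inflect differently (mokobangish, luhadipudgast), so the final letter is not what conditions the rule; the second-to-last letter is.
"pehiding" has second-to-last letter 'n'. The stems whose second-to-last letter is 'n' (mokobang → mokobangish, depmegneng → depmegnengish, borung → borungish) add -ish.
So pehiding → pehidingish.

pehidingish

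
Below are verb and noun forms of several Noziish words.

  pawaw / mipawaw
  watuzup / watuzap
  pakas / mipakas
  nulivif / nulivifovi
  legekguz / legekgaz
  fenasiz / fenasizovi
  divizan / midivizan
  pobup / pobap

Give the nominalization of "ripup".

ripap

"ripup" has last vowel 'u'. The stems whose last vowel is 'u' (legekguz → legekgaz, watuzup → watuzap, pobup → pobap) change the last vowel to 'a'.
So ripup → ripap.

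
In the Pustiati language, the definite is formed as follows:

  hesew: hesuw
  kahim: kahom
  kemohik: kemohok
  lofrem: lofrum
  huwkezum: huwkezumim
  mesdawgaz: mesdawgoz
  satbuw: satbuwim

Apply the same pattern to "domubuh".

domubuhim

kahim and lofrem both end in -m yet inflect differently (kahom, lofrum), so the final letter is not what conditions the rule; the last vowel is.
"domubuh" has last vowel 'u'. The stems whose last vowel is 'u' (satbuw → satbuwim, huwkezum → huwkezumim) add -im.
The other patterns: stems whose last vowel is 'a' or 'i' change the last vowel to 'o'; stems whose last vowel is 'e' change the last vowel to 'u'.
So domubuh → domubuhim.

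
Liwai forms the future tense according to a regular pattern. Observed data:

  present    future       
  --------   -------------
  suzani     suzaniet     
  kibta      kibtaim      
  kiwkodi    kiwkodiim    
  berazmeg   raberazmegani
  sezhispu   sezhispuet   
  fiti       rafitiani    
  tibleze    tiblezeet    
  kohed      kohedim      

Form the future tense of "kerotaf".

kerotafim

fiti and kiwkodi both end in -i yet inflect differently (rafitiani, kiwkodiim), so the final letter is not what conditions the rule; the first letter is.
"kerotaf" begins with k-. The stems beginning with k- (kibta → kibtaim, kiwkodi → kiwkodiim, kohed → kohedim) add -im.
So kerotaf → kerotafim.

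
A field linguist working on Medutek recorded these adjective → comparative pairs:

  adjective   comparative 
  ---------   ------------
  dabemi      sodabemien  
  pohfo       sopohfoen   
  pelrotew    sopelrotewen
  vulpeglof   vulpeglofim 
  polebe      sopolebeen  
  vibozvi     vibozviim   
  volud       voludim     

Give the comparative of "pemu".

vibozvi and dabemi both end in -i yet inflect differently (vibozviim, sodabemien), so the final letter is not what conditions the rule; the first letter is.
"pemu" begins with p-. The stems beginning with p- (pohfo → sopohfoen, polebe → sopolebeen, pelrotew → sopelrotewen) add so- … -en around the stem.
The other pattern: stems beginning with v- add -im.
So pemu → sopemuen.

sopemuen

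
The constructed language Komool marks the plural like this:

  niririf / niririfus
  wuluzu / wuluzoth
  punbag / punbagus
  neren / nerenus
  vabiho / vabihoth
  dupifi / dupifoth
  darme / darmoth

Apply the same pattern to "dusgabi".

dusgaboth

"dusgabi" ends in a vowel. The stems ending in a vowel (vabiho → vabihoth, wuluzu → wuluzoth, darme → darmoth) drop the final letter and add -oth.
So dusgabi → dusgaboth.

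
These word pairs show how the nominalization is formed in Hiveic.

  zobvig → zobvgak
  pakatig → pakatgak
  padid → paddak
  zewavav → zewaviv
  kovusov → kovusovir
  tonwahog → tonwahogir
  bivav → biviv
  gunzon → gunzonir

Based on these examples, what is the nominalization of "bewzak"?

pakatig and tonwahog both end in -g yet inflect differently (pakatgak, tonwahogir), so the final letter is not what conditions the rule; the last vowel is.
"bewzak" has last vowel 'a'. The stems whose last vowel is 'a' (zewavav → zewaviv, bivav → biviv) change the last vowel to 'i'.
The other patterns: stems whose last vowel is 'i' delete the last vowel and add -ak; stems whose last vowel is 'o' add -ir.
So bewzak → bewzik.

bewzik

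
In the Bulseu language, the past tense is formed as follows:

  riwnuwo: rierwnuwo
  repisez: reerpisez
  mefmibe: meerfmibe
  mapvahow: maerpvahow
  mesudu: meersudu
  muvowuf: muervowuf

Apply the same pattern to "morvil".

Every pair shown (riwnuwo → rierwnuwo, repisez → reerpisez, mefmibe → meerfmibe, …) follows the same rule: insert -er- after the first vowel.
So morvil → moerrvil.

moerrvil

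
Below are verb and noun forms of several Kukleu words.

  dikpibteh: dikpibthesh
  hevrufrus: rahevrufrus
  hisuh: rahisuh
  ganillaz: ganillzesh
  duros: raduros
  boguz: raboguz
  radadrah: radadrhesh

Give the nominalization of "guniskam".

ganillaz and boguz both end in -z yet inflect differently (ganillzesh, raboguz), so the final letter is not what conditions the rule; the last vowel is.
"guniskam" has last vowel 'a'. The stems whose last vowel is 'a' (ganillaz → ganillzesh, radadrah → radadrhesh) delete the last vowel and add -esh.
The other pattern: stems whose last vowel is 'o' or 'u' add the prefix ra-.
So guniskam → guniskmesh.

guniskmesh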